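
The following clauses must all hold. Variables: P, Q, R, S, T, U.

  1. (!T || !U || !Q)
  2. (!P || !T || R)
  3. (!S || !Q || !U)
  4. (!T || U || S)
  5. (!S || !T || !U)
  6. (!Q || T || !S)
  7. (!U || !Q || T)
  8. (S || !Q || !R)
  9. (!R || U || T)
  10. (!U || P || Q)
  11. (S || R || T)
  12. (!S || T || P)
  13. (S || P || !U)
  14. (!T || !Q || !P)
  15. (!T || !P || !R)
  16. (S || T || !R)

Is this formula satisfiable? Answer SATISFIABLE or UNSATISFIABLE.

Set P = False and propagate.
Try Q = False.
  then U is forced to False.
For the remaining variables, R = False, S = True, T = True works.
Every clause has at least one true literal under this assignment.
So P=F  Q=F  R=F  S=T  T=T  U=F is a satisfying assignment.

SATISFIABLE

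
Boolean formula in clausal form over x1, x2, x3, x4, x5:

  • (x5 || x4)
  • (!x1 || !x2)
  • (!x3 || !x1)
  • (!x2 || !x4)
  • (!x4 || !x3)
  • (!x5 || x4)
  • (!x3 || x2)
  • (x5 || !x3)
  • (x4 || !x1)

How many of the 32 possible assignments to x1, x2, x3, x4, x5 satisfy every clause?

4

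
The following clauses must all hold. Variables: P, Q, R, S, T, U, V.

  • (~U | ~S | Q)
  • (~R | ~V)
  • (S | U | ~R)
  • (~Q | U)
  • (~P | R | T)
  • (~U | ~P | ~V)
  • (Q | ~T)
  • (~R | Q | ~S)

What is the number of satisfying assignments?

26

Case analysis on Q and R:
  Q=T, R=T: forces U=T; V=F; P, S, T free → 2^3 = 8.
  Q=T, R=F: S free; 5 ways for (P,T,U,V) × 2^1 = 10.
  Q=F, R=T: remaining (P,S,T,U,V) ∈ {(F,F,F,T,F); (T,F,F,T,F)} — 2.
  Q=F, R=F: V free; 3 ways for (P,S,T,U) × 2^1 = 6.
Total: 8 + 10 + 2 + 6 = 26.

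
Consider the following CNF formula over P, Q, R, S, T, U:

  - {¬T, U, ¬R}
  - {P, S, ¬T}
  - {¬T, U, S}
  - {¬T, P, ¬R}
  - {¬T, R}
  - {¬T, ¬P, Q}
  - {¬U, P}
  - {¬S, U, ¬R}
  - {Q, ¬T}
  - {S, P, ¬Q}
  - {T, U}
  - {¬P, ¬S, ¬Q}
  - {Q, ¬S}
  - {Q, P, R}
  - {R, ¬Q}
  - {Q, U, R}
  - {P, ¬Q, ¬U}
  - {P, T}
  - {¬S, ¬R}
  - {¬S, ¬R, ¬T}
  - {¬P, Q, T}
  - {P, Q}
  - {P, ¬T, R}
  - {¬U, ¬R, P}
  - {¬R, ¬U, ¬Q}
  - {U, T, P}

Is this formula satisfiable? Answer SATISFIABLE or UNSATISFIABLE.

UNSATISFIABLE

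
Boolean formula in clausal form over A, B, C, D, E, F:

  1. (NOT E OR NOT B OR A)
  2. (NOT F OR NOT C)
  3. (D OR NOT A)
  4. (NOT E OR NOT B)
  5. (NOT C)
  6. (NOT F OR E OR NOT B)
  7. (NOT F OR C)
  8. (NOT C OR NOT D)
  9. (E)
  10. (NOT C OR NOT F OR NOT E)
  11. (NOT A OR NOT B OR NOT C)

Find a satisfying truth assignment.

A=False, B=False, C=False, D=True, E=True, F=False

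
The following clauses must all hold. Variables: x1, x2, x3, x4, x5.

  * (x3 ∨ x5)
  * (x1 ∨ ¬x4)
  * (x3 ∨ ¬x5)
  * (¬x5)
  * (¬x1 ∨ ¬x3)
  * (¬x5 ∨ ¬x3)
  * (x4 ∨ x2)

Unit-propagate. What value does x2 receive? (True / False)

(¬x5) stands alone — x5 = False.
In (x3 ∨ x5), x5 is now false; x3 must hold, so x3 = True.
From (¬x3 ∨ ¬x1) and x3 = True: x1 = False.
(¬x4 ∨ x1): since x1 = False, the clause reduces to (¬x4). x4 = False.
In (x4 ∨ x2), x4 is now false; x2 must hold, so x2 = True.

True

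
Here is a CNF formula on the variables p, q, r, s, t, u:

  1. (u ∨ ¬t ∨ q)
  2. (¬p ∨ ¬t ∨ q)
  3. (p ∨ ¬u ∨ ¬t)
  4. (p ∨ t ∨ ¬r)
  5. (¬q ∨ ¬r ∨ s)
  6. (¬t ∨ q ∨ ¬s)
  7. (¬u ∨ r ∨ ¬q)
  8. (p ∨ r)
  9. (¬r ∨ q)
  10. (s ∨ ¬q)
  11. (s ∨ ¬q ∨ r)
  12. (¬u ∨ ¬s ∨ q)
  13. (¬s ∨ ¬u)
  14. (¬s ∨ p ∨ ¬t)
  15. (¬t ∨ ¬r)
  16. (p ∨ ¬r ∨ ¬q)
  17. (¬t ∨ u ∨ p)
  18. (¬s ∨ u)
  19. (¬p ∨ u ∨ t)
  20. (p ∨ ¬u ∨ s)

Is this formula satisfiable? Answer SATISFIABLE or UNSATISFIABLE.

Branch on p: take p = True.
Try q = False.
  then t is forced to False.
  then r is forced to False.
  then u is forced to True.
  then s is forced to False.
So p=T  q=F  r=F  s=F  t=F  u=T is a satisfying assignment.

SATISFIABLE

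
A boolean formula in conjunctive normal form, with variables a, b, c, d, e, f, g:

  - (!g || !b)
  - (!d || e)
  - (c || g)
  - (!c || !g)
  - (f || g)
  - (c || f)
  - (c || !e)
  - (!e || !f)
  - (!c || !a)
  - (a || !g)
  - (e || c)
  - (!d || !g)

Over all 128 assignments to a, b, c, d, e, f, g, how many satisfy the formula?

Satisfying assignments:
  a=F b=F c=T d=F e=F f=T g=F
  a=F b=T c=T d=F e=F f=T g=F
Count: 2.

2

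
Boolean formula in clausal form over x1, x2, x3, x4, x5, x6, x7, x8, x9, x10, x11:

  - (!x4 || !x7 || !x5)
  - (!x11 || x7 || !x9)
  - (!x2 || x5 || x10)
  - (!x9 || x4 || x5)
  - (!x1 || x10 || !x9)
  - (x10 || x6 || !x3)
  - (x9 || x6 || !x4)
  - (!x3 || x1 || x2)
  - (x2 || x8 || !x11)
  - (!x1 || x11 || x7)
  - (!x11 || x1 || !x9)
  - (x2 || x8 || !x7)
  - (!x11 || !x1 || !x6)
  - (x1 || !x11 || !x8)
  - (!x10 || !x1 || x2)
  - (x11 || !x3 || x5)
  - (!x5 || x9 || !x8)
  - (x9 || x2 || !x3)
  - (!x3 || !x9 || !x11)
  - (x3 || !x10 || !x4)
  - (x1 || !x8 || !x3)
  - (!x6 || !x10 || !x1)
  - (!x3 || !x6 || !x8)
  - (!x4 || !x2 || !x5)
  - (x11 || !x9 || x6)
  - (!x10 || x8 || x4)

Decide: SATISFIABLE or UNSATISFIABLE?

Branch on x1: take x1 = False.
The remaining clauses are satisfied by x2 = False, x3 = False, x4 = False, x5 = False, x6 = False, x7 = False, x8 = False, x9 = False, x10 = False, x11 = False.
So x1 = False, x2 = False, x3 = False, x4 = False, x5 = False, x6 = False, x7 = False, x8 = False, x9 = False, x10 = False, x11 = False is a satisfying assignment.

SATISFIABLE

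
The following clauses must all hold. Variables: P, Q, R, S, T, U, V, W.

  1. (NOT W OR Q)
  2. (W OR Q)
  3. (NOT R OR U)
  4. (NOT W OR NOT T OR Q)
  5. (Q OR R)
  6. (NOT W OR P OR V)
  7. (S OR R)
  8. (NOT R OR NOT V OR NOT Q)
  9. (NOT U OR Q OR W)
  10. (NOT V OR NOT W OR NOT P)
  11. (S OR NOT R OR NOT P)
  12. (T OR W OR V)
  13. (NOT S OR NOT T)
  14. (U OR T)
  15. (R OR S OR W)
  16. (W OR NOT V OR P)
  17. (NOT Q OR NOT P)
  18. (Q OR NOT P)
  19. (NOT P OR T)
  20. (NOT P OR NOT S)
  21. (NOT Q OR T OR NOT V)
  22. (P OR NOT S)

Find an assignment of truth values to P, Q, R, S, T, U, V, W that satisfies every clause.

Set P = False and propagate.
  then S is forced to False.
  then R is forced to True.
  then U is forced to True.
Set Q = True and propagate.
  then V is forced to False.
  then W is forced to False.
  then T is forced to True.
Every clause has at least one true literal under this assignment.
Check each clause:
  1. (NOT W OR Q) — NOT W is true.
  2. (W OR Q) — Q is true.
  3. (U OR NOT R) — U is true.
  4. (Q OR NOT T OR NOT W) — NOT W is true.
  5. (Q OR R) — Q is true.
  6. (V OR P OR NOT W) — NOT W is true.
  7. (R OR S) — R is true.
  8. (NOT Q OR NOT R OR NOT V) — NOT V is true.
  9. (NOT U OR W OR Q) — Q is true.
  10. (NOT W OR NOT P OR NOT V) — NOT W is true.
  11. (NOT P OR NOT R OR S) — NOT P is true.
  12. (V OR T OR W) — T is true.
  13. (NOT S OR NOT T) — NOT S is true.
  14. (T OR U) — T is true.
  15. (W OR R OR S) — R is true.
  16. (W OR NOT V OR P) — NOT V is true.
  17. (NOT P OR NOT Q) — NOT P is true.
  18. (NOT P OR Q) — Q is true.
  19. (T OR NOT P) — T is true.
  20. (NOT P OR NOT S) — NOT S is true.
  21. (NOT Q OR T OR NOT V) — NOT V is true.
  22. (NOT S OR P) — NOT S is true.

P=F, Q=T, R=T, S=F, T=T, U=T, V=F, W=F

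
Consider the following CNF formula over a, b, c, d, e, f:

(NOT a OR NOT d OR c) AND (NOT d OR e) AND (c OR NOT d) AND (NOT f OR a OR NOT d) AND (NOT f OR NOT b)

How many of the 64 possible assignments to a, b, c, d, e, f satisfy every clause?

29

Split on d, then a.
  d=T, a=T: remaining (b,c,e,f) ∈ {(F,T,T,F); (F,T,T,T); (T,T,T,F)} — 3.
  d=T, a=F: remaining (b,c,e,f) ∈ {(F,T,T,F); (T,T,T,F)} — 2.
  d=F, a=T: c, e free; 3 ways for (b,f) × 2^2 = 12.
  d=F, a=F: c, e free; 3 ways for (b,f) × 2^2 = 12.
Total: 3 + 2 + 12 + 12 = 29.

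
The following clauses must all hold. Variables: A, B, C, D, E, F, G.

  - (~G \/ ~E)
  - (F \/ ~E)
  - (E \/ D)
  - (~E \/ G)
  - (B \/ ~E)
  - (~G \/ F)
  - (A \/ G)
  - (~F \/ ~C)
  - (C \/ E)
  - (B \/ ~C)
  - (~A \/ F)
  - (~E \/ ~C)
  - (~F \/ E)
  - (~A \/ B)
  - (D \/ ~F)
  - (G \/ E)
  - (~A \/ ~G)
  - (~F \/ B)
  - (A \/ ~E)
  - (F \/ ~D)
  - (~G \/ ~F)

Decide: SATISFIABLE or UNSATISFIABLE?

UNSATISFIABLE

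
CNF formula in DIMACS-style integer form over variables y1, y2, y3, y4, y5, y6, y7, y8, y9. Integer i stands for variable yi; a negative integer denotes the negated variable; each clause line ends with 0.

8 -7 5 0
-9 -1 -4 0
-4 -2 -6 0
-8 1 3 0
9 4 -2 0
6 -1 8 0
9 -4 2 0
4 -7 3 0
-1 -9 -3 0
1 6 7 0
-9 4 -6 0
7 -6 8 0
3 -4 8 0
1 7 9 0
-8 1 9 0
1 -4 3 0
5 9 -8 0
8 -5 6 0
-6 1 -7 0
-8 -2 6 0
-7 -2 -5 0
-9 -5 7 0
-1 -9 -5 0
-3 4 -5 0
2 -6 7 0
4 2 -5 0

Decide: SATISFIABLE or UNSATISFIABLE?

Try y1 = True.
Set y2 = False and propagate.
For the remaining variables, y3 = False, y4 = False, y5 = False, y6 = False, y7 = False, y8 = True, y9 = True works.
Every clause has at least one true literal under this assignment.
So y1 = 1, y2 = 0, y3 = 0, y4 = 0, y5 = 0, y6 = 0, y7 = 0, y8 = 1, y9 = 1 is a satisfying assignment.

SATISFIABLE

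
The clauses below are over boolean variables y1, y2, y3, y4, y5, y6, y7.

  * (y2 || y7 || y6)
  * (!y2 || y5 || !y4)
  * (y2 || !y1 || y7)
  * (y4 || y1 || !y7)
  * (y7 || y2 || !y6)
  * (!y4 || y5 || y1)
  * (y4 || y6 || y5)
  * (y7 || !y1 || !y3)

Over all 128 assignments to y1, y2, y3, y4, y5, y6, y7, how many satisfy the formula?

Case analysis on y7 and y1:
  y7=1, y1=1: y3 free; 12 ways for (y2,y4,y5,y6) × 2^1 = 24.
  y7=1, y1=0: forces y4=1; y5=1; y2, y3, y6 free → 2^3 = 8.
  y7=0, y1=1: 5 of the 32 assignments to (y2,y3,y4,y5,y6) work.
  y7=0, y1=0: y3 free; 5 ways for (y2,y4,y5,y6) × 2^1 = 10.
Total: 24 + 8 + 5 + 10 = 47.

47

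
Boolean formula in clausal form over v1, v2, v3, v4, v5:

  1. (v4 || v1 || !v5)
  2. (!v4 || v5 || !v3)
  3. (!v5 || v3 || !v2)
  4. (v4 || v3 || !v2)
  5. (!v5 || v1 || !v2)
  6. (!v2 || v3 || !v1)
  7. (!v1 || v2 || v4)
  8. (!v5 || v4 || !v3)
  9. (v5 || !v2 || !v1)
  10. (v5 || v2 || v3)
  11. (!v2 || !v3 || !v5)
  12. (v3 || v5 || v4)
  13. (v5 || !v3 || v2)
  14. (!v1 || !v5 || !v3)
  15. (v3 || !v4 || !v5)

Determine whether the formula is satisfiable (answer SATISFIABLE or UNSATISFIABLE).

SATISFIABLE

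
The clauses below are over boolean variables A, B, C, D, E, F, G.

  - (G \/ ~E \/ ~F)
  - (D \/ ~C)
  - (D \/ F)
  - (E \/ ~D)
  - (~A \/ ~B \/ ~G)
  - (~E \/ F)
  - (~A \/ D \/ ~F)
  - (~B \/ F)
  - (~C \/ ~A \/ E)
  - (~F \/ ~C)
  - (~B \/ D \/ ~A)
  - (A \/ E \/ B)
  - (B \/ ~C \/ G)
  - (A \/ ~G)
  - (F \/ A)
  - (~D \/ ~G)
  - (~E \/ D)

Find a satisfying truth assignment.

A=0, B=1, C=0, D=0, E=0, F=1, G=0

Pure literal: C appears only negated; assign C = False.
Branch on A: take A = False.
  then G is forced to False.
  then F is forced to True.
  then E is forced to False.
  then D is forced to False.
  then B is forced to True.
Every clause has at least one true literal under this assignment.
Check each clause:
  1. (~F \/ G \/ ~E) — ~E is true.
  2. (~C \/ D) — ~C is true.
  3. (F \/ D) — F is true.
  4. (~D \/ E) — ~D is true.
  5. (~A \/ ~G \/ ~B) — ~G is true.
  6. (~E \/ F) — ~E is true.
  7. (~A \/ ~F \/ D) — ~A is true.
  8. (F \/ ~B) — F is true.
  9. (E \/ ~A \/ ~C) — ~C is true.
  10. (~F \/ ~C) — ~C is true.
  11. (~A \/ D \/ ~B) — ~A is true.
  12. (A \/ B \/ E) — B is true.
  13. (B \/ ~C \/ G) — B is true.
  14. (A \/ ~G) — ~G is true.
  15. (F \/ A) — F is true.
  16. (~G \/ ~D) — ~G is true.
  17. (~E \/ D) — ~E is true.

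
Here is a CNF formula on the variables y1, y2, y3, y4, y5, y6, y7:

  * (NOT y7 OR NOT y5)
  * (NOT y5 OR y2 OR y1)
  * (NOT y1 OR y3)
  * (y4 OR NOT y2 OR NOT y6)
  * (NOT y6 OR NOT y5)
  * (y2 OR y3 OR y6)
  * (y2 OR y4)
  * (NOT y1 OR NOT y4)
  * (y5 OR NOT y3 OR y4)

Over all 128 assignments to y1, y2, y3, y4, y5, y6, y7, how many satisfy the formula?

21

Split on y2, then y4.
  y2=T, y4=T: y3 free; 5 ways for (y1,y5,y6,y7) × 2^1 = 10.
  y2=T, y4=F: 5 of the 32 assignments to (y1,y3,y5,y6,y7) work.
  y2=F, y4=T: y7 free; 3 ways for (y1,y3,y5,y6) × 2^1 = 6.
  y2=F, y4=F: a clause becomes empty — 0.
Total: 10 + 5 + 6 + 0 = 21.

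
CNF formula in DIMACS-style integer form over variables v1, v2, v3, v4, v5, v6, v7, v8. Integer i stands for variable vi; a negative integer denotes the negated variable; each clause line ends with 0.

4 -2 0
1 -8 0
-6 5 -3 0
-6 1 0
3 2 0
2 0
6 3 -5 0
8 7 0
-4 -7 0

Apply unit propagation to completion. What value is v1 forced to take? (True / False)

Unit clause (v2) sets v2 = True.
(NOT v2 OR v4): since v2 = True, the clause reduces to (v4). v4 = True.
In (NOT v7 OR NOT v4), NOT v4 is now false; NOT v7 must hold, so v7 = False.
From (v8 OR v7) and v7 = False: v8 = True.
(NOT v8 OR v1) with v8 = True leaves only v1, so v1 = True.

True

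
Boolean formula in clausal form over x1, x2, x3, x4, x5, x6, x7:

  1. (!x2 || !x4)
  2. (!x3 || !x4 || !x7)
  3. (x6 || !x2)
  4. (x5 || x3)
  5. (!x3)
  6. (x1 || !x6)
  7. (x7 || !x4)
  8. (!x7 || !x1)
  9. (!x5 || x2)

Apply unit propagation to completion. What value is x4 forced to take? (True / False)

False

(!x3) stands alone — x3 = False.
(x3 || x5): since x3 = False, the clause reduces to (x5). x5 = True.
(!x5 || x2): since x5 = True, the clause reduces to (x2). x2 = True.
(!x2 || !x4) with x2 = True leaves only !x4, so x4 = False.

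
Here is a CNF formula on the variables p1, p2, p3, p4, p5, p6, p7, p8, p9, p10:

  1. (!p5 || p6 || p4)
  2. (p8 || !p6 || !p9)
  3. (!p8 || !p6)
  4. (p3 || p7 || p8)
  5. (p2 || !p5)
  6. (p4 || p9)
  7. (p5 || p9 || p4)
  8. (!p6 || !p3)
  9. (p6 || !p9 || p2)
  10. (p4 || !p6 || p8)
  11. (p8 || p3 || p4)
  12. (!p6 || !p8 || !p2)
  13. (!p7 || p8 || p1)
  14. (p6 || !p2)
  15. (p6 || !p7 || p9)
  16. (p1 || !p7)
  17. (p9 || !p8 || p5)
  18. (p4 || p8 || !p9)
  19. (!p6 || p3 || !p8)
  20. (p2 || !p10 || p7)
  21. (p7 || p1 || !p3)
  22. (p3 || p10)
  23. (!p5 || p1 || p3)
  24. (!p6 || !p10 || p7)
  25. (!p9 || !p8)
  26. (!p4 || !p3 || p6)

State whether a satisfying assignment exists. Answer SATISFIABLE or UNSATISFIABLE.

Pure literal: p1 appears only positively; assign p1 = True.
Branch on p2: take p2 = False.
  then p5 is forced to False.
The remaining clauses are satisfied by p3 = False, p4 = True, p6 = True, p7 = True, p8 = False, p9 = False, p10 = True.
So p1=True, p2=False, p3=False, p4=True, p5=False, p6=True, p7=True, p8=False, p9=False, p10=True is a satisfying assignment.

SATISFIABLE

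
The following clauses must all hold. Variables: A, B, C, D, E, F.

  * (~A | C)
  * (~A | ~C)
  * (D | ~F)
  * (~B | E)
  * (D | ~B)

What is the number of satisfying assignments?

16

Split on A, then B.
  A=T, B=T: a clause becomes empty — 0.
  A=T, B=F: a clause becomes empty — 0.
  A=F, B=T: remaining (C,D,E,F) ∈ {(F,T,T,F); (F,T,T,T); (T,T,T,F); (T,T,T,T)} — 4.
  A=F, B=F: C, E free; 3 ways for (D,F) × 2^2 = 12.
Total: 0 + 0 + 4 + 12 = 16.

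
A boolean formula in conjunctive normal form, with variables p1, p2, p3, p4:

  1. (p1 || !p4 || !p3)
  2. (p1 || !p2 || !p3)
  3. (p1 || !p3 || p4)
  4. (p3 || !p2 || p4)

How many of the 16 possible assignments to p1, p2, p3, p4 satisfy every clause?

10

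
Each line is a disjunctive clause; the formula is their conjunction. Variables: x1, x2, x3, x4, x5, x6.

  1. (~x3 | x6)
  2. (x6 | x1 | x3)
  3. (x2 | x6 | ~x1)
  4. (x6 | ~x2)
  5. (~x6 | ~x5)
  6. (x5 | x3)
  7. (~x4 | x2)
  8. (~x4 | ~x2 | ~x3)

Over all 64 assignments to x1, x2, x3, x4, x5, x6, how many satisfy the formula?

4

The models are:
  x1=F x2=F x3=T x4=F x5=F x6=T
  x1=F x2=T x3=T x4=F x5=F x6=T
  x1=T x2=F x3=T x4=F x5=F x6=T
  x1=T x2=T x3=T x4=F x5=F x6=T
That's 4 in total.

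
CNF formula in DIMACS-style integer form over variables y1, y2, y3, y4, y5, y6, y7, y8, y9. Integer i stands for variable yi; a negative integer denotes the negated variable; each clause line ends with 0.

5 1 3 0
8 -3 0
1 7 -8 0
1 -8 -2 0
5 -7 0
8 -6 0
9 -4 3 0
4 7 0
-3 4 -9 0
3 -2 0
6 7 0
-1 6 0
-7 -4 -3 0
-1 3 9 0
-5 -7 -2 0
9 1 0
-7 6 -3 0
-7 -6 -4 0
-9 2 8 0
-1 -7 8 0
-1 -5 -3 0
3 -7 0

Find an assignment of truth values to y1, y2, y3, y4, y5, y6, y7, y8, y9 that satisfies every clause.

y1=1, y2=1, y3=1, y4=1, y5=0, y6=1, y7=0, y8=1, y9=0

Check each clause:
  1. {y5, y3, y1} — y1 is true.
  2. {¬y3, y8} — y8 is true.
  3. {y1, y7, ¬y8} — y1 is true.
  4. {¬y8, y1, ¬y2} — y1 is true.
  5. {y5, ¬y7} — ¬y7 is true.
  6. {y8, ¬y6} — y8 is true.
  7. {y9, ¬y4, y3} — y3 is true.
  8. {y7, y4} — y4 is true.
  9. {¬y9, ¬y3, y4} — y4 is true.
  10. {¬y2, y3} — y3 is true.
  11. {y7, y6} — y6 is true.
  12. {¬y1, y6} — y6 is true.
  13. {¬y7, ¬y3, ¬y4} — ¬y7 is true.
  14. {y9, y3, ¬y1} — y3 is true.
  15. {¬y7, ¬y5, ¬y2} — ¬y7 is true.
  16. {y9, y1} — y1 is true.
  17. {¬y7, y6, ¬y3} — ¬y7 is true.
  18. {¬y7, ¬y6, ¬y4} — ¬y7 is true.
  19. {y8, ¬y9, y2} — y8 is true.
  20. {y8, ¬y1, ¬y7} — y8 is true.
  21. {¬y1, ¬y5, ¬y3} — ¬y5 is true.
  22. {y3, ¬y7} — ¬y7 is true.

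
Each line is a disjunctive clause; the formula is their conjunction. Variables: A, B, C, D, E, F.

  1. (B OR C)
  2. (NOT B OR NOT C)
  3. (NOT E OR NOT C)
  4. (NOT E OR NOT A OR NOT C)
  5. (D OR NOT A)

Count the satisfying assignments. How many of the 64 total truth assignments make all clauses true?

18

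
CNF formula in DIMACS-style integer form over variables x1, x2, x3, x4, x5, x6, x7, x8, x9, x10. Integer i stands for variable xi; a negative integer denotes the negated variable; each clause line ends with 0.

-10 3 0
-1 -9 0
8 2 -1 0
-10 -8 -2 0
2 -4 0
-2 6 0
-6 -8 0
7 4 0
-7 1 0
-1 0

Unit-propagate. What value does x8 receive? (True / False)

False

(~x1) is a unit clause: x1 = False.
(~x7 | x1): since x1 = False, the clause reduces to (~x7). x7 = False.
(x4 | x7) with x7 = False leaves only x4, so x4 = True.
(~x4 | x2): since x4 = True, the clause reduces to (x2). x2 = True.
From (~x2 | x6) and x2 = True: x6 = True.
In (~x8 | ~x6), ~x6 is now false; ~x8 must hold, so x8 = False.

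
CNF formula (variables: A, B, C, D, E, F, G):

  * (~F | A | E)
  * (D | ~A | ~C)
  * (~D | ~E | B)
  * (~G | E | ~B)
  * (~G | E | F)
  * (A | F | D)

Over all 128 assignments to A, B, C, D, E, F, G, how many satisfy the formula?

51

Case analysis on E and A:
  E=T, A=T: F, G free; 4 ways for (B,C,D) × 2^2 = 16.
  E=T, A=F: C, G free; 4 ways for (B,D,F) × 2^2 = 16.
  E=F, A=T: 15 of the 32 assignments to (B,C,D,F,G) work.
  E=F, A=F: remaining (B,C,D,F,G) ∈ {(F,F,T,F,F); (F,T,T,F,F); (T,F,T,F,F); (T,T,T,F,F)} — 4.
Total: 16 + 16 + 15 + 4 = 51.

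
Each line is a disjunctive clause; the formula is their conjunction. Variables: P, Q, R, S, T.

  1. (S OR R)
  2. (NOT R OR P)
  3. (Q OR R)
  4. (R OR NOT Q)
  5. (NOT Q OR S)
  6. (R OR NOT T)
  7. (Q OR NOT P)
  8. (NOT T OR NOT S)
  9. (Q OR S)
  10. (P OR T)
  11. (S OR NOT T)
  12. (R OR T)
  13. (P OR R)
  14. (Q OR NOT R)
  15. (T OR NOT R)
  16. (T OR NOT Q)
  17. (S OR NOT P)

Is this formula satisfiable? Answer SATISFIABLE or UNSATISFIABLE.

UNSATISFIABLE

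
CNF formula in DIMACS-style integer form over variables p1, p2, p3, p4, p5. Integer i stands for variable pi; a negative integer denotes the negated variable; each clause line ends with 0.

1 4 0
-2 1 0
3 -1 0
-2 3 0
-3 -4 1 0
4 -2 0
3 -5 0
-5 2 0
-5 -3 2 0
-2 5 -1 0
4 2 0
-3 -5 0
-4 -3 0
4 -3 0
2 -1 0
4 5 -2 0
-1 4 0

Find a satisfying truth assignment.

p1 = False, p2 = False, p3 = False, p4 = True, p5 = False

Branch on p1: take p1 = False.
  then p4 is forced to True.
  then p2 is forced to False.
  then p3 is forced to False.
  then p5 is forced to False.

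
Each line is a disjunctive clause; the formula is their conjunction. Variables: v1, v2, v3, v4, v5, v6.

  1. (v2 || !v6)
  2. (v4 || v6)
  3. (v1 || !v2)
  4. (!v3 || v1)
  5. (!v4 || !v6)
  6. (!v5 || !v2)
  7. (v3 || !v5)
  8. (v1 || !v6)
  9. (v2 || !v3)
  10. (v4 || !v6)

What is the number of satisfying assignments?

The models are:
  v1=F v2=F v3=F v4=T v5=F v6=F
  v1=T v2=F v3=F v4=T v5=F v6=F
  v1=T v2=T v3=F v4=T v5=F v6=F
  v1=T v2=T v3=T v4=T v5=F v6=F
That's 4 in total.

4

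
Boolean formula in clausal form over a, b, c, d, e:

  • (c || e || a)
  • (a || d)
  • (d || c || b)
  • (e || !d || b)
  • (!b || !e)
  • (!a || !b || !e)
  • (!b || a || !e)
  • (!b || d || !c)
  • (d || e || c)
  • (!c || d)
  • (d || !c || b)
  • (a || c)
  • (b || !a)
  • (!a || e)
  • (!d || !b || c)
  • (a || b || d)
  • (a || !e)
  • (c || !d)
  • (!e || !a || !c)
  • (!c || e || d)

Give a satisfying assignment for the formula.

Branch on a: take a = False.
  then d is forced to True.
  then c is forced to True.
  then e is forced to False.
  then b is forced to True.
Every clause has at least one true literal under this assignment.

a=False, b=True, c=True, d=True, e=False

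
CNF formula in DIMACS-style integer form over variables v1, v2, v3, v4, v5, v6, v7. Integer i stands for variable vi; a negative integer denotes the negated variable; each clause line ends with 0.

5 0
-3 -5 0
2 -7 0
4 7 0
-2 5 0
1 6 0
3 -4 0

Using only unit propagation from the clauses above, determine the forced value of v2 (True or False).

True

(v5) stands alone — v5 = True.
From (NOT v5 OR NOT v3) and v5 = True: v3 = False.
In (v3 OR NOT v4), v3 is now false; NOT v4 must hold, so v4 = False.
(v4 OR v7) with v4 = False leaves only v7, so v7 = True.
In (NOT v7 OR v2), NOT v7 is now false; v2 must hold, so v2 = True.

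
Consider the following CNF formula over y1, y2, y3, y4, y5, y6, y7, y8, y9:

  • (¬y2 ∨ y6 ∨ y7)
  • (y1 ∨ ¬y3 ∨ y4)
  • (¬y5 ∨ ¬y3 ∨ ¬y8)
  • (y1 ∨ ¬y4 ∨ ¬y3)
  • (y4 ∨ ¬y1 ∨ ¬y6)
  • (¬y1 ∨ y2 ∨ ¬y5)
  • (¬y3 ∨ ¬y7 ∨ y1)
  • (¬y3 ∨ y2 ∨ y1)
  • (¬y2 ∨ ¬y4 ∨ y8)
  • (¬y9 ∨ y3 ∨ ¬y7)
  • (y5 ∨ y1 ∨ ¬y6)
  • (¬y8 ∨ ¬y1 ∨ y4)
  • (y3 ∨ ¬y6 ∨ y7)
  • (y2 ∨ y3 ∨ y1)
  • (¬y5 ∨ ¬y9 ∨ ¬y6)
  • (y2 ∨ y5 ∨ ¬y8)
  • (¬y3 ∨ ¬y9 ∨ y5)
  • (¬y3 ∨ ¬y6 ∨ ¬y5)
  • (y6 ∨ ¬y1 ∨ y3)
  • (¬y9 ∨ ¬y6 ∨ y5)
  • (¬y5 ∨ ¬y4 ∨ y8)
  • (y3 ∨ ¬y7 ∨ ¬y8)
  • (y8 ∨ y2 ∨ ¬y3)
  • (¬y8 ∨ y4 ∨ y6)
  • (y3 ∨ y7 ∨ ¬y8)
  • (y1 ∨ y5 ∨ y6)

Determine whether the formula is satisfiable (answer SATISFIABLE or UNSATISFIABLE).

y9 occurs only negated in the remaining clauses — set y9 = False.
Branch on y1: take y1 = True.
Set y2 = True and propagate.
Branch on y3: take y3 = True.
The remaining clauses are satisfied by y4 = False, y5 = False, y6 = False, y7 = True, y8 = False.
So y1 = True, y2 = True, y3 = True, y4 = False, y5 = False, y6 = False, y7 = True, y8 = False, y9 = False is a satisfying assignment.

SATISFIABLE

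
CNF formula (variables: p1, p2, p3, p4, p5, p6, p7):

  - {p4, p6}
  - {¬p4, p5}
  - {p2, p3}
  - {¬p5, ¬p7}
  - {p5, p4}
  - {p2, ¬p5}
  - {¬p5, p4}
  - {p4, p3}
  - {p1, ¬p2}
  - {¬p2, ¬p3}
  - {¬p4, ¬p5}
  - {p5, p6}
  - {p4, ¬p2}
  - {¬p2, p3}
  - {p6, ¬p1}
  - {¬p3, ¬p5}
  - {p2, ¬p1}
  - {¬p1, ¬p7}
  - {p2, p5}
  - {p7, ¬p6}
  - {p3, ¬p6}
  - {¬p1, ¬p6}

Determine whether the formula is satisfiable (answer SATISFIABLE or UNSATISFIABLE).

UNSATISFIABLE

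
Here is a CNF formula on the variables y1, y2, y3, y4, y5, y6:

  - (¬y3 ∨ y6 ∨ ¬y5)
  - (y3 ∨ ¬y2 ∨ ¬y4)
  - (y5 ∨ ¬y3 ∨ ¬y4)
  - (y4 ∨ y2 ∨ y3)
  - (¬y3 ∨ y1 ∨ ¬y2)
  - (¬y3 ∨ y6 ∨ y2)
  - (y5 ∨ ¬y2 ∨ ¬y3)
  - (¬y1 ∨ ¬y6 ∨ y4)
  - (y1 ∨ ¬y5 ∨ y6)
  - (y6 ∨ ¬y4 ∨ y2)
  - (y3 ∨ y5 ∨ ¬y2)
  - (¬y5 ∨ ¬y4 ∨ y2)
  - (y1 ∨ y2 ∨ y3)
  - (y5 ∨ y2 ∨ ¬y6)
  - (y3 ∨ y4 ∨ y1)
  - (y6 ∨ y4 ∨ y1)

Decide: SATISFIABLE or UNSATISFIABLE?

Set y1 = False and propagate.
Try y2 = False.
  then y3 is forced to True.
  then y6 is forced to True.
  then y5 is forced to True.
  then y4 is forced to False.
So y1 = False  y2 = False  y3 = True  y4 = False  y5 = True  y6 = True is a satisfying assignment.

SATISFIABLE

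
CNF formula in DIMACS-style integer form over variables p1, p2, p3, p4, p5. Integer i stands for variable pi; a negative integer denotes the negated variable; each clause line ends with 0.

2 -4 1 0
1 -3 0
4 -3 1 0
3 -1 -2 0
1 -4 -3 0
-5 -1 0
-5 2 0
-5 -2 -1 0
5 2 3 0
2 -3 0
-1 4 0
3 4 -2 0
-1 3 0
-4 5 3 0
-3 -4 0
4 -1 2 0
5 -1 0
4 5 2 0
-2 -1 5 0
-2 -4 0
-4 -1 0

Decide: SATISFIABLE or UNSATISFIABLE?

p1 = True:
  propagation gives p5=False; an empty clause results — contradiction.
p1 = False:
  p2 = True:
    propagation gives p4=True; an empty clause results — contradiction.
  p2 = False:
    propagation gives p4=False, p5=False; an empty clause results — contradiction.
Every branch closes, so no satisfying assignment exists.

UNSATISFIABLE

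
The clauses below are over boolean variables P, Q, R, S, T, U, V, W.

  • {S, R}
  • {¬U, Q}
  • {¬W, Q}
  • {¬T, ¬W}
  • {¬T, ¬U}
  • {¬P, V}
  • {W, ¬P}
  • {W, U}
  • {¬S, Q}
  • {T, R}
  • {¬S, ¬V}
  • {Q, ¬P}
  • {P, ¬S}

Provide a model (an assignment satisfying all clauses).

Pure literal: Q appears only positively; assign Q = True.
R occurs only positively in the remaining clauses — set R = True.
Try P = False.
  then S is forced to False.
Branch on T: take T = False.
For the remaining variables, U = False, V = True, W = True works.
Every clause has at least one true literal under this assignment.
Check each clause:
  1. {R, S} — R is true.
  2. {¬U, Q} — Q is true.
  3. {Q, ¬W} — Q is true.
  4. {¬T, ¬W} — ¬T is true.
  5. {¬U, ¬T} — ¬U is true.
  6. {¬P, V} — ¬P is true.
  7. {¬P, W} — W is true.
  8. {U, W} — W is true.
  9. {¬S, Q} — Q is true.
  10. {T, R} — R is true.
  11. {¬S, ¬V} — ¬S is true.
  12. {¬P, Q} — Q is true.
  13. {P, ¬S} — ¬S is true.

P=F, Q=T, R=T, S=F, T=F, U=F, V=T, W=T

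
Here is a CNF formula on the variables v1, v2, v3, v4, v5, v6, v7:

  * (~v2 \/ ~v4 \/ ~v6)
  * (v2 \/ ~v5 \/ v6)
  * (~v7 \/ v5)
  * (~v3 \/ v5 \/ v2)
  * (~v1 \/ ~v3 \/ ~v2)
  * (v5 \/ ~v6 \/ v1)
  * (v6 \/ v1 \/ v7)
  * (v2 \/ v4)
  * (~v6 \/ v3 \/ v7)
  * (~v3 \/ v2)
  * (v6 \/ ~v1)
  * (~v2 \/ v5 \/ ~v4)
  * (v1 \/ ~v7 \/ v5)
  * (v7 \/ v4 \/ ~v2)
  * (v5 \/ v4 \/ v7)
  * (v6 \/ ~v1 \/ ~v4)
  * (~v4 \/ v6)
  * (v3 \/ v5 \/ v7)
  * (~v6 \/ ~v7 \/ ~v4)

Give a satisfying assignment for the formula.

Branch on v1: take v1 = False.
Try v2 = True.
The remaining clauses are satisfied by v3 = True, v4 = False, v5 = True, v6 = True, v7 = True.
Every clause has at least one true literal under this assignment.

v1=0, v2=1, v3=1, v4=0, v5=1, v6=1, v7=1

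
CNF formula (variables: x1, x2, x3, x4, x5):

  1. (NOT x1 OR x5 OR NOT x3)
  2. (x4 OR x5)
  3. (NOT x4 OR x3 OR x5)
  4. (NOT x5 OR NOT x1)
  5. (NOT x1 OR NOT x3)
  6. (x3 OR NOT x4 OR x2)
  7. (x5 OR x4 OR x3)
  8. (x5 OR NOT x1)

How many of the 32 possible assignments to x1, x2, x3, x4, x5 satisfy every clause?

9

Split on x5, then x3.
  x5=T, x3=T: remaining (x1,x2,x4) ∈ {(F,F,F); (F,F,T); (F,T,F); (F,T,T)} — 4.
  x5=T, x3=F: remaining (x1,x2,x4) ∈ {(F,F,F); (F,T,F); (F,T,T)} — 3.
  x5=F, x3=T: remaining (x1,x2,x4) ∈ {(F,F,T); (F,T,T)} — 2.
  x5=F, x3=F: a clause becomes empty — 0.
Total: 4 + 3 + 2 + 0 = 9.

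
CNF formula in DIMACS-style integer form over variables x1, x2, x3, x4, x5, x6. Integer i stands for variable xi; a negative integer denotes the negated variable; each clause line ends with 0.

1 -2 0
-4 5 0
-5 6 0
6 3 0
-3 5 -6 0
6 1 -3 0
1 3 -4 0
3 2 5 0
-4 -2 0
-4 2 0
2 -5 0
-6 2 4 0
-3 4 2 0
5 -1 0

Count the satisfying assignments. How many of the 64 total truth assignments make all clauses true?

The models are:
  x1=T x2=T x3=F x4=F x5=T x6=T
  x1=T x2=T x3=T x4=F x5=T x6=T
That's 2 in total.

2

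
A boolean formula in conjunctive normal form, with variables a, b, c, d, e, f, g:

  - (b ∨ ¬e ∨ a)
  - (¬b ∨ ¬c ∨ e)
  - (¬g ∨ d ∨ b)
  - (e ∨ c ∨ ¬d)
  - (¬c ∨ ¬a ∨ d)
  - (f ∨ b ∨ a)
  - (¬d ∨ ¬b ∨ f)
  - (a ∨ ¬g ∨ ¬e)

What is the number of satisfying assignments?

42

Split on b, then a.
  b=1, a=1: g free; 6 ways for (c,d,e,f) × 2^1 = 12.
  b=1, a=0: 10 of the 32 assignments to (c,d,e,f,g) work.
  b=0, a=1: f free; 8 ways for (c,d,e,g) × 2^1 = 16.
  b=0, a=0: remaining (c,d,e,f,g) ∈ {(0,0,0,1,0); (1,0,0,1,0); (1,1,0,1,0); (1,1,0,1,1)} — 4.
Total: 12 + 10 + 16 + 4 = 42.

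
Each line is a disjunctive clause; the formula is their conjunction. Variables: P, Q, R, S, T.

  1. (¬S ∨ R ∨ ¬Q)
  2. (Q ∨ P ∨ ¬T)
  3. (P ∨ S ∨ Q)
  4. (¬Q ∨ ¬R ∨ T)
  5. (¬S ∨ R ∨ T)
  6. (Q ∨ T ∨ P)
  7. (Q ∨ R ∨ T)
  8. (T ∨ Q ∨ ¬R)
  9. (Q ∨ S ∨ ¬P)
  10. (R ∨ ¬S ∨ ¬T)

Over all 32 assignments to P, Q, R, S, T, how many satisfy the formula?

Split on Q, then T.
  Q=T, T=T: P free; 3 ways for (R,S) × 2^1 = 6.
  Q=T, T=F: remaining (P,R,S) ∈ {(F,F,F); (T,F,F)} — 2.
  Q=F, T=T: remaining (P,R,S) ∈ {(T,T,T)} — 1.
  Q=F, T=F: a clause becomes empty — 0.
Total: 6 + 2 + 1 + 0 = 9.

9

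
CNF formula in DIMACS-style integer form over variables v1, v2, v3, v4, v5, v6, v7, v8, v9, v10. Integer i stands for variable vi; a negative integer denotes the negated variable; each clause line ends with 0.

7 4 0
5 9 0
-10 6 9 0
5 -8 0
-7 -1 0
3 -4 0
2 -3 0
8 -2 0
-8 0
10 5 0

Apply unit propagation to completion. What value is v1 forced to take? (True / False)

Unit clause (NOT v8) sets v8 = False.
(v8 OR NOT v2) with v8 = False leaves only NOT v2, so v2 = False.
From (v2 OR NOT v3) and v2 = False: v3 = False.
(v3 OR NOT v4): since v3 = False, the clause reduces to (NOT v4). v4 = False.
(v7 OR v4) with v4 = False leaves only v7, so v7 = True.
(NOT v1 OR NOT v7): since v7 = True, the clause reduces to (NOT v1). v1 = False.

False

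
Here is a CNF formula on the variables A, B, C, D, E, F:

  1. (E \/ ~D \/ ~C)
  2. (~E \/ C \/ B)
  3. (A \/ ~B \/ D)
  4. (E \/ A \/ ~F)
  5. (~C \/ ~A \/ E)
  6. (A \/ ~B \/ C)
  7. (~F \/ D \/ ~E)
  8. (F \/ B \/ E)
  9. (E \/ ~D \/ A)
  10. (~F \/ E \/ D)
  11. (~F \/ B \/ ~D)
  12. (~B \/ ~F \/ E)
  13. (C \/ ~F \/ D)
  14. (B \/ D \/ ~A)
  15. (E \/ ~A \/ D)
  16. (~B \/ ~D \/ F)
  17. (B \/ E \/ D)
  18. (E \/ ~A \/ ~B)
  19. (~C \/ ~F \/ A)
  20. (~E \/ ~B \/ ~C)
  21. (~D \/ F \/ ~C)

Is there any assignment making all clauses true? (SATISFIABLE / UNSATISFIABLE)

SATISFIABLE

Try A = True.
Try B = True.
  then E is forced to True.
  then C is forced to False.
The remaining clauses are satisfied by D = False, F = False.
Every clause has at least one true literal under this assignment.
So A = T, B = T, C = F, D = F, E = T, F = F is a satisfying assignment.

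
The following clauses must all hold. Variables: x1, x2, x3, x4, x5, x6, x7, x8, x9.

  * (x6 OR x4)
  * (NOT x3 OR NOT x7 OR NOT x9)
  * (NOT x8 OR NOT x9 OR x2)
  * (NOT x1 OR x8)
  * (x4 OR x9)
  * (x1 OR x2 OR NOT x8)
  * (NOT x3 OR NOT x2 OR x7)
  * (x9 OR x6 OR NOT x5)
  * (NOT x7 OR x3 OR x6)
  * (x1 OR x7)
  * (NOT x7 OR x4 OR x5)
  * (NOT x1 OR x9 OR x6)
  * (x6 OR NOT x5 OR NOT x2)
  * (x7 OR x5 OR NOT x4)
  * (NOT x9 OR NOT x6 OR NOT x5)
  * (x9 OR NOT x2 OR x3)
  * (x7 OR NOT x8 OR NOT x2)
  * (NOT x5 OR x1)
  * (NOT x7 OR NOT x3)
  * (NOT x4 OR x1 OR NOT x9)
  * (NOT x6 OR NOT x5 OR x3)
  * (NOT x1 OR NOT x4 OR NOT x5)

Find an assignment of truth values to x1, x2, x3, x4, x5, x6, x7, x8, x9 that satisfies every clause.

Try x1 = True.
  then x8 is forced to True.
Try x2 = True.
  then x7 is forced to True.
  then x3 is forced to False.
  then x6 is forced to True.
  then x9 is forced to True.
  then x5 is forced to False.
  then x4 is forced to True.
Every clause has at least one true literal under this assignment.

x1=True  x2=True  x3=False  x4=True  x5=False  x6=True  x7=True  x8=True  x9=True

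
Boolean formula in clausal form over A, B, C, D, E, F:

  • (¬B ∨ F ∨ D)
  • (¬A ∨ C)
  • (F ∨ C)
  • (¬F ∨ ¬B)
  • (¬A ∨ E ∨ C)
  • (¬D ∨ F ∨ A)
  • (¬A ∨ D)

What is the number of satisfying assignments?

Case analysis on A and F:
  A=1, F=1: remaining (B,C,D,E) ∈ {(0,1,1,0); (0,1,1,1)} — 2.
  A=1, F=0: remaining (B,C,D,E) ∈ {(0,1,1,0); (0,1,1,1); (1,1,1,0); (1,1,1,1)} — 4.
  A=0, F=1: forces B=0; C, D, E free → 2^3 = 8.
  A=0, F=0: remaining (B,C,D,E) ∈ {(0,1,0,0); (0,1,0,1)} — 2.
Total: 2 + 4 + 8 + 2 = 16.

16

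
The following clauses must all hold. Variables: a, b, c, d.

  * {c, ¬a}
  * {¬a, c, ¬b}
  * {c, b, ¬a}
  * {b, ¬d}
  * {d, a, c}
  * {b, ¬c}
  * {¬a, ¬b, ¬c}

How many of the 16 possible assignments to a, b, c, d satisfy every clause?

The models are:
  a=0 b=1 c=0 d=1
  a=0 b=1 c=1 d=0
  a=0 b=1 c=1 d=1
That's 3 in total.

3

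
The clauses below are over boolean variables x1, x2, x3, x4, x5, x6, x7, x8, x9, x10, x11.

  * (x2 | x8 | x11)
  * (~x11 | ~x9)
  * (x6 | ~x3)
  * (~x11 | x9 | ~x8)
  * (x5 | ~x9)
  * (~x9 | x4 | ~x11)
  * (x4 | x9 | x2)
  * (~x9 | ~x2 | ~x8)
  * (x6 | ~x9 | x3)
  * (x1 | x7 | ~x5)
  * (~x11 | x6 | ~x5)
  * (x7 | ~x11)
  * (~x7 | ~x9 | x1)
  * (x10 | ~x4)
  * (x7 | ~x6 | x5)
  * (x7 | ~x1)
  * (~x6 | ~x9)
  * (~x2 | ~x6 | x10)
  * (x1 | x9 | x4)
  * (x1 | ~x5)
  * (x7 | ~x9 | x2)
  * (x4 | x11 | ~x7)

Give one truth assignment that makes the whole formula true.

x1=1, x2=1, x3=1, x4=1, x5=0, x6=1, x7=1, x8=0, x9=0, x10=1, x11=0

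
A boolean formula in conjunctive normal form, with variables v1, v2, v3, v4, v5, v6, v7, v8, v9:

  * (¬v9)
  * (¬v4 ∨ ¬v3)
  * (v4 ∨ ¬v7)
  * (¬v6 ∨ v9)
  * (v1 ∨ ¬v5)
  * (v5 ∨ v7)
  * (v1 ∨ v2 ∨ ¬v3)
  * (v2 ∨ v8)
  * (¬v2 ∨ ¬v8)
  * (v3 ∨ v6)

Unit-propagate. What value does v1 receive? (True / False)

True

(¬v9) stands alone — v9 = False.
From (¬v6 ∨ v9) and v9 = False: v6 = False.
(v3 ∨ v6): since v6 = False, the clause reduces to (v3). v3 = True.
(¬v4 ∨ ¬v3): since v3 = True, the clause reduces to (¬v4). v4 = False.
From (¬v7 ∨ v4) and v4 = False: v7 = False.
(v7 ∨ v5): since v7 = False, the clause reduces to (v5). v5 = True.
(¬v5 ∨ v1): since v5 = True, the clause reduces to (v1). v1 = True.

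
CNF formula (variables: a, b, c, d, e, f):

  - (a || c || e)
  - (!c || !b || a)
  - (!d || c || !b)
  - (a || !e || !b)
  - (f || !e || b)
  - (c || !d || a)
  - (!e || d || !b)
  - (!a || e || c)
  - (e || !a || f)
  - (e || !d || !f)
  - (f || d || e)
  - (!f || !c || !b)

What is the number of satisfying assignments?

Case analysis on e and a:
  e=1, a=1: 5 of the 16 assignments to (b,c,d,f) work.
  e=1, a=0: remaining (b,c,d,f) ∈ {(0,0,0,1); (0,1,0,1); (0,1,1,1)} — 3.
  e=0, a=1: remaining (b,c,d,f) ∈ {(0,1,0,1)} — 1.
  e=0, a=0: remaining (b,c,d,f) ∈ {(0,1,0,1); (0,1,1,0)} — 2.
Total: 5 + 3 + 1 + 2 = 11.

11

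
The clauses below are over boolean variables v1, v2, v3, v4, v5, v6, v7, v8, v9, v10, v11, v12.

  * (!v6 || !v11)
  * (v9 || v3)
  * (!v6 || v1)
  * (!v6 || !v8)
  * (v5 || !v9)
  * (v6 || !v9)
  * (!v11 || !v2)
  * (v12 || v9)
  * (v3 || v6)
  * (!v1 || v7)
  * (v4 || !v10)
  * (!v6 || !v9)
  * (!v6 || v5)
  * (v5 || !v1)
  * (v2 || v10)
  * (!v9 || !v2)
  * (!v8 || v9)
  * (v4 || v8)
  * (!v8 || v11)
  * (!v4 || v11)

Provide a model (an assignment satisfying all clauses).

v1=F, v2=F, v3=T, v4=T, v5=F, v6=F, v7=T, v8=F, v9=F, v10=T, v11=T, v12=T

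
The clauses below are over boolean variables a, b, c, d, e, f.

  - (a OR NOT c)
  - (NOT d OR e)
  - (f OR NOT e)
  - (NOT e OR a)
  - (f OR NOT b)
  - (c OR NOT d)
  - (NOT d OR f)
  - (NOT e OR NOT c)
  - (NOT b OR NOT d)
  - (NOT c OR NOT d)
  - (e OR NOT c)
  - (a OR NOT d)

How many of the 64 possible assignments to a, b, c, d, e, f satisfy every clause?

8

Split on d, then c.
  d=1, c=1: a clause becomes empty — 0.
  d=1, c=0: a clause becomes empty — 0.
  d=0, c=1: a clause becomes empty — 0.
  d=0, c=0: 8 of the 16 assignments to (a,b,e,f) work.
Total: 0 + 0 + 0 + 8 = 8.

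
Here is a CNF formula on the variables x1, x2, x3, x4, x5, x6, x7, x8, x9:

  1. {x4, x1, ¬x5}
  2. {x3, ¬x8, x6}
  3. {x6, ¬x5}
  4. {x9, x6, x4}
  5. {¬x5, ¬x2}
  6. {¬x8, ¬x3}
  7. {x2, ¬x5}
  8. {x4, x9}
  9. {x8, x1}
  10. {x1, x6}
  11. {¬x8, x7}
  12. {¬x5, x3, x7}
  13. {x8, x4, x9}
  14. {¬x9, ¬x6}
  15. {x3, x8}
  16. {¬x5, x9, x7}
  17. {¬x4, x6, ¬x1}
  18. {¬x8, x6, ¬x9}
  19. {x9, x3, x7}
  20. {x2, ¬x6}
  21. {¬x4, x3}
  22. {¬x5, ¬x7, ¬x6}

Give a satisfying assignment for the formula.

x1=1, x2=0, x3=1, x4=0, x5=0, x6=0, x7=0, x8=0, x9=1

Check each clause:
  1. {x4, x1, ¬x5} — x1 is true.
  2. {x6, x3, ¬x8} — ¬x8 is true.
  3. {x6, ¬x5} — ¬x5 is true.
  4. {x4, x6, x9} — x9 is true.
  5. {¬x5, ¬x2} — ¬x5 is true.
  6. {¬x3, ¬x8} — ¬x8 is true.
  7. {x2, ¬x5} — ¬x5 is true.
  8. {x9, x4} — x9 is true.
  9. {x1, x8} — x1 is true.
  10. {x1, x6} — x1 is true.
  11. {¬x8, x7} — ¬x8 is true.
  12. {¬x5, x7, x3} — x3 is true.
  13. {x8, x9, x4} — x9 is true.
  14. {¬x6, ¬x9} — ¬x6 is true.
  15. {x8, x3} — x3 is true.
  16. {¬x5, x9, x7} — x9 is true.
  17. {x6, ¬x4, ¬x1} — ¬x4 is true.
  18. {x6, ¬x9, ¬x8} — ¬x8 is true.
  19. {x7, x9, x3} — x9 is true.
  20. {x2, ¬x6} — ¬x6 is true.
  21. {x3, ¬x4} — x3 is true.
  22. {¬x5, ¬x7, ¬x6} — ¬x7 is true.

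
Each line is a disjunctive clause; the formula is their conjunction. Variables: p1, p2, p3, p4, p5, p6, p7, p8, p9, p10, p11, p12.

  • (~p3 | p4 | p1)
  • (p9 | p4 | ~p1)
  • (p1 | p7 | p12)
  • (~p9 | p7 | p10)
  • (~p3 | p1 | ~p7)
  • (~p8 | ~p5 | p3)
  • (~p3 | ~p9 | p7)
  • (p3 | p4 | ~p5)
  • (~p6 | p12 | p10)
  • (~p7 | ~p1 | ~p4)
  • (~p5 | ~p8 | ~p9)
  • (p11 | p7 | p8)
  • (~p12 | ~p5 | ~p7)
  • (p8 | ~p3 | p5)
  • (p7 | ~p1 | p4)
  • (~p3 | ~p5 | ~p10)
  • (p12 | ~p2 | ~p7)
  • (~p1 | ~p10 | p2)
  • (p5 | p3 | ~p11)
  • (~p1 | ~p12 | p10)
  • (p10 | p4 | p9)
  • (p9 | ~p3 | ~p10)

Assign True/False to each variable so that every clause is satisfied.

p1=T, p2=F, p3=F, p4=F, p5=F, p6=F, p7=T, p8=T, p9=T, p10=F, p11=F, p12=F

Pure literal: p6 appears only negated; assign p6 = False.
Branch on p1: take p1 = True.
Set p2 = False and propagate.
  then p10 is forced to False.
  then p12 is forced to False.
Set p3 = False and propagate.
For the remaining variables, p4 = False, p5 = False, p7 = True, p8 = True, p9 = True, p11 = False works.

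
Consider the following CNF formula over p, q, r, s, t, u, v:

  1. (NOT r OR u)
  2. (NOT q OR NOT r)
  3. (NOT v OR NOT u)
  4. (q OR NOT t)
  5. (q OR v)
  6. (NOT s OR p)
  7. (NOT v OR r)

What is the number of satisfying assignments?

12

Case analysis on q and r:
  q=T, r=T: a clause becomes empty — 0.
  q=T, r=F: t, u free; 3 ways for (p,s,v) × 2^2 = 12.
  q=F, r=T: a clause becomes empty — 0.
  q=F, r=F: a clause becomes empty — 0.
Total: 0 + 12 + 0 + 0 = 12.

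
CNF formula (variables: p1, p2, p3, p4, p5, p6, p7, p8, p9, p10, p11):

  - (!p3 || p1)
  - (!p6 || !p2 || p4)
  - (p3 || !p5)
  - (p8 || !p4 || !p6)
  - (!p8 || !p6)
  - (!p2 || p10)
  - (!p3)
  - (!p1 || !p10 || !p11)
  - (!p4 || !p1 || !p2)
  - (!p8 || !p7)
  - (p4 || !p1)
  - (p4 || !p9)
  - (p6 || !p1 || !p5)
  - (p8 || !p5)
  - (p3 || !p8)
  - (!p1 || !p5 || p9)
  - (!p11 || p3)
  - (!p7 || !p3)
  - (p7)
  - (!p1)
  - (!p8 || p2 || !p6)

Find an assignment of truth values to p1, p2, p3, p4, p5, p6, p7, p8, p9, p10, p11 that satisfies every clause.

p1=False, p2=True, p3=False, p4=False, p5=False, p6=False, p7=True, p8=False, p9=False, p10=True, p11=False

(!p3) is a unit clause, so p3 = False.
(!p5) is a unit clause, so p5 = False.
The clause (!p8) is unit: p8 must be False.
(!p11) is a unit clause, so p11 = False.
(p7) is a unit clause, so p7 = True.
The clause (!p1) is unit: p1 must be False.
Pure literal: p6 appears only negated; assign p6 = False.
p9 occurs only negated in the remaining clauses — set p9 = False.
Set p2 = True and propagate.
  then p10 is forced to True.
p4 is now unconstrained; take p4 = False.
Check each clause:
  1. (p1 || !p3) — !p3 is true.
  2. (!p2 || p4 || !p6) — !p6 is true.
  3. (p3 || !p5) — !p5 is true.
  4. (!p4 || !p6 || p8) — !p6 is true.
  5. (!p8 || !p6) — !p8 is true.
  6. (p10 || !p2) — p10 is true.
  7. (!p3) — !p3 is true.
  8. (!p11 || !p1 || !p10) — !p11 is true.
  9. (!p1 || !p2 || !p4) — !p4 is true.
  10. (!p7 || !p8) — !p8 is true.
  11. (p4 || !p1) — !p1 is true.
  12. (p4 || !p9) — !p9 is true.
  13. (!p5 || p6 || !p1) — !p5 is true.
  14. (!p5 || p8) — !p5 is true.
  15. (!p8 || p3) — !p8 is true.
  16. (p9 || !p5 || !p1) — !p5 is true.
  17. (!p11 || p3) — !p11 is true.
  18. (!p7 || !p3) — !p3 is true.
  19. (p7) — p7 is true.
  20. (!p1) — !p1 is true.
  21. (p2 || !p6 || !p8) — !p8 is true.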